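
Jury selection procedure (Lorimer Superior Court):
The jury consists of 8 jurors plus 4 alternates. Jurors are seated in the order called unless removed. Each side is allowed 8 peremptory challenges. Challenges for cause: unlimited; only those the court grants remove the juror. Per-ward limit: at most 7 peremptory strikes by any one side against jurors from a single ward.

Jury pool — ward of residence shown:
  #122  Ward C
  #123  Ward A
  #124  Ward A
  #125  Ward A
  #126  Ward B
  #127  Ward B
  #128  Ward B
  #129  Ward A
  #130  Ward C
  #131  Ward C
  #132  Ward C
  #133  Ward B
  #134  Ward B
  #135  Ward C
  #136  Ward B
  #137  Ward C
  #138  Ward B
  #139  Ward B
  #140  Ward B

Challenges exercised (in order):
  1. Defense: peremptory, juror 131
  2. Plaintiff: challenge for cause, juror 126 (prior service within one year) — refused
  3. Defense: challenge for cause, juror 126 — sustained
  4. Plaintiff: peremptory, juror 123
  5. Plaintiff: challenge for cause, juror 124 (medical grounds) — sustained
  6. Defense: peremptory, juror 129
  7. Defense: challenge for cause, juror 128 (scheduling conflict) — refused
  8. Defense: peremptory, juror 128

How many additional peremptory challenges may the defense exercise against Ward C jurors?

Defense peremptories so far: #131, #129, #128 — 3 of 8 used, 5 left overall.
Against Ward C: #131 — 1 used; per-ward cap 7 leaves 6.
Binding limit: min(5, 6) = 5.

5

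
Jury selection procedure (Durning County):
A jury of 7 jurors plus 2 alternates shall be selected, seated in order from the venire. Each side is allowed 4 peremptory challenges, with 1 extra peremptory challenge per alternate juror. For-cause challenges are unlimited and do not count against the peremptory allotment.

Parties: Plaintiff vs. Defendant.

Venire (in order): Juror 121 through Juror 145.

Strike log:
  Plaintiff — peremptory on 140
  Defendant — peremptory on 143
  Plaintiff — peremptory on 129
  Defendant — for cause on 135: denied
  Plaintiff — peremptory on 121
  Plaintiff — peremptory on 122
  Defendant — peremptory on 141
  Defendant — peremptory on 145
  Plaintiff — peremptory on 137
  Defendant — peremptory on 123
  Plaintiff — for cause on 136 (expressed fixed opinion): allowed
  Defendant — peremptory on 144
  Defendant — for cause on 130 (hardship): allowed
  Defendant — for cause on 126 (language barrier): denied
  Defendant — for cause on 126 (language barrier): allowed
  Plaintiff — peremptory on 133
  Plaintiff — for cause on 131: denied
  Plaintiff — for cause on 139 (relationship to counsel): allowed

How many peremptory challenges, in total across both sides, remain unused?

Plaintiff allotment: 4 base + 1 × 2 alternates = 6. Defendant allotment: 4 base + 1 × 2 alternates = 6.
Plaintiff peremptories used: #140, #129, #121, #122, #137, #133 — 6 (for-cause on #136, #131, #139 don't count).
Defendant peremptories used: #143, #141, #145, #123, #144 — 5 (for-cause on #135, #130, #126, #126 don't count).
Remaining: (6 − 6) + (6 − 5) = 1.

1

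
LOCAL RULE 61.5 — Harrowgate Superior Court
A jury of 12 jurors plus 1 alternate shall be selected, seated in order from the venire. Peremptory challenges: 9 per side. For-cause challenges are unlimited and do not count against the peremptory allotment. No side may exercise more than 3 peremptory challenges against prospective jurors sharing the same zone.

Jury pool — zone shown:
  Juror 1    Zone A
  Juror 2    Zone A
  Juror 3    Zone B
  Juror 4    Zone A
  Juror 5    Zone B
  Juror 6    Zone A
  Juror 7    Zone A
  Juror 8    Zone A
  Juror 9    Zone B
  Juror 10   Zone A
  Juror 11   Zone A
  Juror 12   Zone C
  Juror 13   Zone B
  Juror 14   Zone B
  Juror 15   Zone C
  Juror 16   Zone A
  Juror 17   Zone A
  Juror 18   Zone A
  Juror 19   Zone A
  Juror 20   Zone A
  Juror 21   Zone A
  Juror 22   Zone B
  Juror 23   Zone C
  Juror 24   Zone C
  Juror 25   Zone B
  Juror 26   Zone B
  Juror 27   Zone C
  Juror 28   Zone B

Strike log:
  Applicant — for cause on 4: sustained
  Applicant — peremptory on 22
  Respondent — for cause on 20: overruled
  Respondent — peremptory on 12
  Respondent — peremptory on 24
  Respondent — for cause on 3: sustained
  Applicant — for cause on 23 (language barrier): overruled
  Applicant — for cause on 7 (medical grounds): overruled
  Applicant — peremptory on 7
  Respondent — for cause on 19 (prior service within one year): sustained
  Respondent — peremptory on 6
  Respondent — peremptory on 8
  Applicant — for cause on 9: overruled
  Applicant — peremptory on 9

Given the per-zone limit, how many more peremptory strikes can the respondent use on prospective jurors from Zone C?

Respondent peremptories so far: #12, #24, #6, #8 — 4 of 9 used, 5 left overall.
Against Zone C: #12, #24 — 2 used; per-zone cap 3 leaves 1.
Binding limit: min(5, 1) = 1.

1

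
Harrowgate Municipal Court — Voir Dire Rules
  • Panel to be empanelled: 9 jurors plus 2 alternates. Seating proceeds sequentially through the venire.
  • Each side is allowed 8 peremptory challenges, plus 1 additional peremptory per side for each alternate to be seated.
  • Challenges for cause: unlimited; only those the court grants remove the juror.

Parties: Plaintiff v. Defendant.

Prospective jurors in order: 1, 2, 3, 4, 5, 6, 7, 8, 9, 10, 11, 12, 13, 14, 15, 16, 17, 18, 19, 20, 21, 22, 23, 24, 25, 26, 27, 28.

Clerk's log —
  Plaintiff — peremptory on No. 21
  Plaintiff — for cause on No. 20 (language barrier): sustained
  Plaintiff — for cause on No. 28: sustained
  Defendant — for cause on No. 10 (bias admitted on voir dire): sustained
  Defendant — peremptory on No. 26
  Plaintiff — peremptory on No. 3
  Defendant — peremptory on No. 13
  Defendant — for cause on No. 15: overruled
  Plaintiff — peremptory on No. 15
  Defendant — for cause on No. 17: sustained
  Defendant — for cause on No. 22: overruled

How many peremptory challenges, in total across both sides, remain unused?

Plaintiff allotment: 8 base + 1 × 2 alternates = 10. Defendant allotment: 8 base + 1 × 2 alternates = 10.
Plaintiff peremptories used: #21, #3, #15 — 3 (for-cause on #20, #28 don't count).
Defendant peremptories used: #26, #13 — 2 (for-cause on #10, #15, #17, #22 don't count).
Remaining: (10 − 3) + (10 − 2) = 15.

15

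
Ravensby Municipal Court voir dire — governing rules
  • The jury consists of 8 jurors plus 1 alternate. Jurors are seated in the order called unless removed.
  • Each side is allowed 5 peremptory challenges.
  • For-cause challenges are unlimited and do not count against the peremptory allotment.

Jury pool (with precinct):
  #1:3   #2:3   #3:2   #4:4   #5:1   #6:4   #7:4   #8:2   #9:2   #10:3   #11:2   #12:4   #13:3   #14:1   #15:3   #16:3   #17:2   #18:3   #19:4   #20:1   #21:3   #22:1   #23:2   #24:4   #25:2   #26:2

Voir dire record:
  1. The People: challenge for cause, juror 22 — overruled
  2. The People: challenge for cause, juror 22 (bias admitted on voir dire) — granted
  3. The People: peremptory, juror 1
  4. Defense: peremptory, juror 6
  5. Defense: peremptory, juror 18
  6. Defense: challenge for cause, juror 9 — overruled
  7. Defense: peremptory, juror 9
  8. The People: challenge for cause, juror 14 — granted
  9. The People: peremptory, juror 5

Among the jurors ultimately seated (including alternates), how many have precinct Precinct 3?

3

Removed: #1, #5, #6, #9, #14, #18, #22.
Seated (9 incl. alternates): #2, #3, #4, #7, #8, #10, #11, #12, #13.
Of those, in Precinct 3: #2, #10, #13 → 3.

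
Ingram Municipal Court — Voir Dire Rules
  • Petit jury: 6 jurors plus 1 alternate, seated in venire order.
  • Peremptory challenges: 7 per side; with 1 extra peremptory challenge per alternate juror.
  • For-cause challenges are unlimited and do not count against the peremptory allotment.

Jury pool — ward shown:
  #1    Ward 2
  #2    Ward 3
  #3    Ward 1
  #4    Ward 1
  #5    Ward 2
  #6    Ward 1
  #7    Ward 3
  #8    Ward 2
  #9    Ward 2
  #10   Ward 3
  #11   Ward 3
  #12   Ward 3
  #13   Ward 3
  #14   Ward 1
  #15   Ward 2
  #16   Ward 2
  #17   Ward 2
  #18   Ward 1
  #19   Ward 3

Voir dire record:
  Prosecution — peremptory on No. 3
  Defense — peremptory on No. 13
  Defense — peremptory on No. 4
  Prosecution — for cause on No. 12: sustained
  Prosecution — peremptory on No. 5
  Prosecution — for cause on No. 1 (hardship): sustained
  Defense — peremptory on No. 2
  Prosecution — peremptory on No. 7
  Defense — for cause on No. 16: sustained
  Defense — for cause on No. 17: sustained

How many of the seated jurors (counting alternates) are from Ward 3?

Removed: #1, #2, #3, #4, #5, #7, #12, #13, #16, #17.
Seated (7 incl. alternates): #6, #8, #9, #10, #11, #14, #15.
Of those, in Ward 3: #10, #11 → 2.

2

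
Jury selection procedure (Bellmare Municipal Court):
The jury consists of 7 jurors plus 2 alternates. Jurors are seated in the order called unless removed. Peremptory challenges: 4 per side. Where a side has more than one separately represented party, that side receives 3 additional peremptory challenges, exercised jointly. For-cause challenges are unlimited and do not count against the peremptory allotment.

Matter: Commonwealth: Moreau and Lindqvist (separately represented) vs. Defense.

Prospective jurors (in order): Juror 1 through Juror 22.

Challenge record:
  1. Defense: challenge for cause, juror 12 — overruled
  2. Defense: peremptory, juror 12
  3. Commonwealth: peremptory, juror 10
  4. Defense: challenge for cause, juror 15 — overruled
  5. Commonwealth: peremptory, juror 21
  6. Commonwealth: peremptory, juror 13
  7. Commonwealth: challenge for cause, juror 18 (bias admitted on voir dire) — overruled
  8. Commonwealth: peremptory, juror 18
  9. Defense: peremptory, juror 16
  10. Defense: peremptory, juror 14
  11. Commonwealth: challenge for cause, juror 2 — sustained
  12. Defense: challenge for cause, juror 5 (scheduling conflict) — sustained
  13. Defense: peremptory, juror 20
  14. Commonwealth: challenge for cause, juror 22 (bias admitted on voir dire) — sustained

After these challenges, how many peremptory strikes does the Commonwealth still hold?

3

Commonwealth allotment: 4 base + 3 multi-party = 7.
Commonwealth peremptories used: #10, #21, #13, #18 — 4 (for-cause on #18, #2, #22 don't count).
Remaining: 7 − 4 = 3.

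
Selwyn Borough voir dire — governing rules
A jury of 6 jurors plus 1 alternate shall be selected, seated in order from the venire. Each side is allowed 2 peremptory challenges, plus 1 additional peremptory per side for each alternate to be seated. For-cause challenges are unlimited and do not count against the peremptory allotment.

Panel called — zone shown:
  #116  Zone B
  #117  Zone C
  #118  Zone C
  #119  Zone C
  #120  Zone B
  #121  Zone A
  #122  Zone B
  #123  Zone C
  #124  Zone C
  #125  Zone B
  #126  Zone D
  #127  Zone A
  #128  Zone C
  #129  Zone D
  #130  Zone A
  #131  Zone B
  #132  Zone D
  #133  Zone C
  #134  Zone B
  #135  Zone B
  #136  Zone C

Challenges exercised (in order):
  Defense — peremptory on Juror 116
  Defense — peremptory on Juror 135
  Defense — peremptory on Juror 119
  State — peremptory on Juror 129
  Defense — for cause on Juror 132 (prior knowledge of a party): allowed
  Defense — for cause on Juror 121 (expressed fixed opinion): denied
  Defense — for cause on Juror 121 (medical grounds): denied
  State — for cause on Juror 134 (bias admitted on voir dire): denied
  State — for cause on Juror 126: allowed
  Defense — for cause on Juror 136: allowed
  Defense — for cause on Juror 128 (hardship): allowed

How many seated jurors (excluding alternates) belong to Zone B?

2

Removed: #116, #119, #126, #128, #129, #132, #135, #136.
Seated jurors 1–6: #117, #118, #120, #121, #122, #123 (alternates #124 not counted).
Of those, in Zone B: #120, #122 → 2.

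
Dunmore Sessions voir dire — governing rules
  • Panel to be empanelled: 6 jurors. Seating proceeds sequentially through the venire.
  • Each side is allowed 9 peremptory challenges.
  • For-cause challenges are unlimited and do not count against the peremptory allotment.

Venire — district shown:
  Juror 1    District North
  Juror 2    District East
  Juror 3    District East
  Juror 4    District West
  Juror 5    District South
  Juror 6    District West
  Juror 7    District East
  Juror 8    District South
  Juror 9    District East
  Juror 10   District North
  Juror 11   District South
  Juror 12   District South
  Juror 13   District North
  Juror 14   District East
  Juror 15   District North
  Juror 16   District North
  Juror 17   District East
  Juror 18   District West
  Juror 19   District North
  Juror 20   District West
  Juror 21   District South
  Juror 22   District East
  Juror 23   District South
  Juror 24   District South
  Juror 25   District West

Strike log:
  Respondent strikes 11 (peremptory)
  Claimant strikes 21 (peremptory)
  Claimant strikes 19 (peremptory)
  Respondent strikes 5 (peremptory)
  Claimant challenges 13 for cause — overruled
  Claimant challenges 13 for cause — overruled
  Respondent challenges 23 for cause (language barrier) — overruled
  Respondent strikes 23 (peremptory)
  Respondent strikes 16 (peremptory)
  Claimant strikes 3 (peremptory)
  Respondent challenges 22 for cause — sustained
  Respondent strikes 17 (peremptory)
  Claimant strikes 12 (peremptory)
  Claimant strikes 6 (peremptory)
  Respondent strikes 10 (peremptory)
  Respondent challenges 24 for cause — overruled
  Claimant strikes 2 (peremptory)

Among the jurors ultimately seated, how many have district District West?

Removed: #2, #3, #5, #6, #10, #11, #12, #16, #17, #19, #21, #22, #23.
Seated jurors 1–6: #1, #4, #7, #8, #9, #13.
Of those, in District West: #4 → 1.

1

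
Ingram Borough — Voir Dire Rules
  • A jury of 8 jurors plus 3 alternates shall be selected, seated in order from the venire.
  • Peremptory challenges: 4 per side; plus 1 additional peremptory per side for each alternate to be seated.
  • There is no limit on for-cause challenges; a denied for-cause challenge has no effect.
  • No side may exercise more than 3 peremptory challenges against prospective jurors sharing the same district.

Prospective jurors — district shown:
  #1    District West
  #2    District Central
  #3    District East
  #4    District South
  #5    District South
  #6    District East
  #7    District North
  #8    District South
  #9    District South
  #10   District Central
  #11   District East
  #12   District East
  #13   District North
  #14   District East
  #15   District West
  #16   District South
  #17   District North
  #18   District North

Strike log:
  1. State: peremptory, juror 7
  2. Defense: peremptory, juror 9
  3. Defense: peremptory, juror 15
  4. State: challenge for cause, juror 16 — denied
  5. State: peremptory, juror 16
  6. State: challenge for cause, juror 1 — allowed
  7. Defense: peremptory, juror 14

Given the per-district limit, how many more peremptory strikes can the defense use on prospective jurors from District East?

2

Defense peremptories so far: #9, #15, #14 — 3 of 7 used, 4 left overall.
Against District East: #14 — 1 used; per-district cap 3 leaves 2.
Binding limit: min(4, 2) = 2.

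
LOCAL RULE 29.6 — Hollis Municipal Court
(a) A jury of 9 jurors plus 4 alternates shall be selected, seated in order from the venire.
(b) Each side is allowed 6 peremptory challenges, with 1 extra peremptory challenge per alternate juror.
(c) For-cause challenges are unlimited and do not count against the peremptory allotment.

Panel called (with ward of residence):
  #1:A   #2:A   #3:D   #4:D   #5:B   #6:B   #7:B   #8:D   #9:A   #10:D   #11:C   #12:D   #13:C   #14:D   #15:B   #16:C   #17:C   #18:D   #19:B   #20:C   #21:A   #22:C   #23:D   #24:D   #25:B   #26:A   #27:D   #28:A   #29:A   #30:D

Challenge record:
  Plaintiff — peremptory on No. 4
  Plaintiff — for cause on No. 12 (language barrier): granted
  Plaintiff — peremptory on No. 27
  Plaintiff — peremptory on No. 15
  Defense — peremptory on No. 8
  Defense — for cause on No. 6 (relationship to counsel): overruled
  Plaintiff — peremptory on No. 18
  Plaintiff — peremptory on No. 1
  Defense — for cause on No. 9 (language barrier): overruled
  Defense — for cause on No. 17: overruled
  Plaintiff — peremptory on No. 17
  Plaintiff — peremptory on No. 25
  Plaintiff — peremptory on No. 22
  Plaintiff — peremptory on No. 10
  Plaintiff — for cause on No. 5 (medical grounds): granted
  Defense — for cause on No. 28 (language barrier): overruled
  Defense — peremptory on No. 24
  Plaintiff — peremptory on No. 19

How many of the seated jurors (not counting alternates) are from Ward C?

3

Removed: #1, #4, #5, #8, #10, #12, #15, #17, #18, #19, #22, #24, #25, #27.
Seated jurors 1–9: #2, #3, #6, #7, #9, #11, #13, #14, #16 (alternates #20, #21, #23, #26 not counted).
Of those, in Ward C: #11, #13, #16 → 3.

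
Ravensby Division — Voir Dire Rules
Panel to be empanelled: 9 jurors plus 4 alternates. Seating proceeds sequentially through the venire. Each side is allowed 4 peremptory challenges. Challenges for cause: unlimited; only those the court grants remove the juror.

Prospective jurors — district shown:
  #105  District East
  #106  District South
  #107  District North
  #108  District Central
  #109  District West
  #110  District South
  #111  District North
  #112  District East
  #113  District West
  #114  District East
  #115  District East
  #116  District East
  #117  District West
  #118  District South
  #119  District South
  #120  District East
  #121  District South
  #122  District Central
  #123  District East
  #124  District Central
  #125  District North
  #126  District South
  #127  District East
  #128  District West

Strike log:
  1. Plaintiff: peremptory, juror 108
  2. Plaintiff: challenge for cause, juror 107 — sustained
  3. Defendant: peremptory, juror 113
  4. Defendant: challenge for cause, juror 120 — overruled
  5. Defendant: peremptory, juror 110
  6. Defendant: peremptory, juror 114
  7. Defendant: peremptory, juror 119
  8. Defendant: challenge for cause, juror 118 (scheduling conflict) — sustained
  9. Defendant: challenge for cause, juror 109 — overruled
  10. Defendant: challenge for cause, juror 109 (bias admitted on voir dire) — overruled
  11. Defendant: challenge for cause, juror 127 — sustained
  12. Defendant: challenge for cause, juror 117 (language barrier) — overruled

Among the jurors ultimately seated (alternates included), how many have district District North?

1

Removed: #107, #108, #110, #113, #114, #118, #119, #127.
Seated (13 incl. alternates): #105, #106, #109, #111, #112, #115, #116, #117, #120, #121, #122, #123, #124.
Of those, in District North: #111 → 1.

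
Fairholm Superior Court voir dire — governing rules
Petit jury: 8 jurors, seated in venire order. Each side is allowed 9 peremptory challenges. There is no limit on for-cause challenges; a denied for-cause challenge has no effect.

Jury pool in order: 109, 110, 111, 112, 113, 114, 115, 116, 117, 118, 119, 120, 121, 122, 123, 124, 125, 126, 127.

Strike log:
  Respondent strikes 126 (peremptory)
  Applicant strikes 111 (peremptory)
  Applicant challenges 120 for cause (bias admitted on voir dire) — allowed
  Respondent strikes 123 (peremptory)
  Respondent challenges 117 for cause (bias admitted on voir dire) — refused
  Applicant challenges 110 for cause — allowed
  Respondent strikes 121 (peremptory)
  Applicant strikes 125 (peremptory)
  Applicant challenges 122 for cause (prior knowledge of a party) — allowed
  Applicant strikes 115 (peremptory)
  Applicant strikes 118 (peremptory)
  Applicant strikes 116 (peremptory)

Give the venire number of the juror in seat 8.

Removed: #110, #111, #115, #116, #118, #120, #121, #122, #123, #125, #126. (#117 stays — for-cause denied.)
Seating in order: seats 1–8 → #109, #112, #113, #114, #117, #119, #124, #127.
So seat 8 is #127.

127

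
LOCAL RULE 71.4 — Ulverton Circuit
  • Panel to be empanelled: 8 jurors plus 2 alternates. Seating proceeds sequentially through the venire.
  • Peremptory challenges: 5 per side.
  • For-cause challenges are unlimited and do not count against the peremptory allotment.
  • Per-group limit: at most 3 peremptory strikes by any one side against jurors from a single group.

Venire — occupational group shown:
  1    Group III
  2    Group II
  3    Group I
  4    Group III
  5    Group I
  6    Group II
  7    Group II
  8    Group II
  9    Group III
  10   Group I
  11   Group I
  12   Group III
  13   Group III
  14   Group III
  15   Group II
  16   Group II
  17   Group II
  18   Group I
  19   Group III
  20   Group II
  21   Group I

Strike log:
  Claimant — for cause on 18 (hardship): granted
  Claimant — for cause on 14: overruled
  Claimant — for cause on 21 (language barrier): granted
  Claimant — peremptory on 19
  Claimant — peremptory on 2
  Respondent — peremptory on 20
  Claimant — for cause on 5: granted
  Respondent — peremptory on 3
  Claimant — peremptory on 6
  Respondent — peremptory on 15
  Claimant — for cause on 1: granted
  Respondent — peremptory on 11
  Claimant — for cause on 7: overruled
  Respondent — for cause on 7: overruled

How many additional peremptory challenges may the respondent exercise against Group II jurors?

Respondent peremptories so far: #20, #3, #15, #11 — 4 of 5 used, 1 left overall.
Against Group II: #20, #15 — 2 used; per-group cap 3 leaves 1.
Binding limit: min(1, 1) = 1.

1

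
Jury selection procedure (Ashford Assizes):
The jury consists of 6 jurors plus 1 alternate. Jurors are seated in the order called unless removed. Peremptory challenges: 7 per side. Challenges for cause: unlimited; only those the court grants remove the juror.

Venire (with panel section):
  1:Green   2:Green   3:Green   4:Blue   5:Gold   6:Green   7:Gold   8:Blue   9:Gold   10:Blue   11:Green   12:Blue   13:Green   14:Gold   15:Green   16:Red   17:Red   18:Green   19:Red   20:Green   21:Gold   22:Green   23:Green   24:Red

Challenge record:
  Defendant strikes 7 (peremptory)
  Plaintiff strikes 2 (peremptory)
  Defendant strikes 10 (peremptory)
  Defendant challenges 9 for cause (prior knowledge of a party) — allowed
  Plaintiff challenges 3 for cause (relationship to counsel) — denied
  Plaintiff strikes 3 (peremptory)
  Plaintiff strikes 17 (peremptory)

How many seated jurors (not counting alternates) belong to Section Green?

Removed: #2, #3, #7, #9, #10, #17.
Seated jurors 1–6: #1, #4, #5, #6, #8, #11 (alternates #12 not counted).
Of those, in Section Green: #1, #6, #11 → 3.

3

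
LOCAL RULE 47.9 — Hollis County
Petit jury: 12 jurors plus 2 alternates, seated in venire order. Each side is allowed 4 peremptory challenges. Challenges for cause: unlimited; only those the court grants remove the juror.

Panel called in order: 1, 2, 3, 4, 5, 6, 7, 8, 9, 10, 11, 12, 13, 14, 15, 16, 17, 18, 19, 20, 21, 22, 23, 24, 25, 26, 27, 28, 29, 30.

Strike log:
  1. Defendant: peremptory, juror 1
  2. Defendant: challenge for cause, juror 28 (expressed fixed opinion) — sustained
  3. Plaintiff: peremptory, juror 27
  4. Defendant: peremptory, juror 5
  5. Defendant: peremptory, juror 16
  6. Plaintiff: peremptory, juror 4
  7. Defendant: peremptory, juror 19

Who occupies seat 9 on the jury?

12

Removed: #1, #4, #5, #16, #19, #27, #28.
Seating in order: seats 1–12 → #2, #3, #6, #7, #8, #9, #10, #11, #12, #13, #14, #15; alternates → #17, #18.
So seat 9 is #12.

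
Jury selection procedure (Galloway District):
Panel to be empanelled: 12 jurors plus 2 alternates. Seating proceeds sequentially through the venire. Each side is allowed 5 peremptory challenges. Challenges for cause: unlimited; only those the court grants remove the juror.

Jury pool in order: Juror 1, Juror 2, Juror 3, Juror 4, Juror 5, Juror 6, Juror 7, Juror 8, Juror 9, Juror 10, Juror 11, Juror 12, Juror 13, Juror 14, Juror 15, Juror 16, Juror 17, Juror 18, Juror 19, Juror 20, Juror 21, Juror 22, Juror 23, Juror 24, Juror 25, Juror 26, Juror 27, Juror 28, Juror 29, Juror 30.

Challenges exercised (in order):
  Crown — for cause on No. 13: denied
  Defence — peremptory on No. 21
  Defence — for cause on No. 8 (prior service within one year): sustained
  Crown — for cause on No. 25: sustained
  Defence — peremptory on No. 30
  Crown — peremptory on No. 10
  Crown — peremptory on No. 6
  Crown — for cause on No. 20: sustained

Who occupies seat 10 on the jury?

13

Removed: #6, #8, #10, #20, #21, #25, #30. (#13 stays — for-cause denied.)
Filling seats in venire order through position 10: #1, #2, #3, #4, #5, #7, #9, #11, #12, #13.
So seat 10 is #13.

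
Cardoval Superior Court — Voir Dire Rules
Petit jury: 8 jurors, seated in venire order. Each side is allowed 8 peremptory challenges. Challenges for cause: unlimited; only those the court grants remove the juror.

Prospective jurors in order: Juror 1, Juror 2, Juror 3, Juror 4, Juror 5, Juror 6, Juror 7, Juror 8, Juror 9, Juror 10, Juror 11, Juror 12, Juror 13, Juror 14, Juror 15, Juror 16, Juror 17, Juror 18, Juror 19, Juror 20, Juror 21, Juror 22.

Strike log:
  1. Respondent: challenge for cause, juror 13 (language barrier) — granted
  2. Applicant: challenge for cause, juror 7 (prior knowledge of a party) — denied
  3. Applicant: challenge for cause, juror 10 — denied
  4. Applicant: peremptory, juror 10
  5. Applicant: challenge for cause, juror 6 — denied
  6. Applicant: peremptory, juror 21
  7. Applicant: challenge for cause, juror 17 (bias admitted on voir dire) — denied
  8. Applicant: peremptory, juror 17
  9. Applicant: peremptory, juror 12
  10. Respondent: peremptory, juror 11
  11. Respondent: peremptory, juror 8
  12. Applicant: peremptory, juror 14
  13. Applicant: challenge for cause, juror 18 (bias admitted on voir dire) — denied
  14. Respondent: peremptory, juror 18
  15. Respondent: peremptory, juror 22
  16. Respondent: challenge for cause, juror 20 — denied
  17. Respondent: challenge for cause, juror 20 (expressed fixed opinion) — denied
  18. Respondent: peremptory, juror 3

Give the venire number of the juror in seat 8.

15

Removed: #3, #8, #10, #11, #12, #13, #14, #17, #18, #21, #22. (#6, #7, #20 stay — for-cause denied.)
Seating in order: seats 1–8 → #1, #2, #4, #5, #6, #7, #9, #15.
So seat 8 is #15.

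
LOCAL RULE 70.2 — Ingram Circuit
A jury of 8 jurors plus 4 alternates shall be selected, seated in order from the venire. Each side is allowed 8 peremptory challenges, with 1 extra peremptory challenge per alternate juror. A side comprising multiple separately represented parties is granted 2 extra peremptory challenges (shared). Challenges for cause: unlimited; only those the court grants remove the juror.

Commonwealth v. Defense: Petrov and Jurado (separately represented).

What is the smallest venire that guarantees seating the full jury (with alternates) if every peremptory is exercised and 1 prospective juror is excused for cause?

39

Seats to fill: 8 + 4 alternates = 12.
Peremptories — Commonwealth: 8 + 1×4 = 12; Defense: 8 + 1×4 + 2 = 14; total 26.
For-cause removals: 1.
Minimum venire: 12 + 26 + 1 = 39.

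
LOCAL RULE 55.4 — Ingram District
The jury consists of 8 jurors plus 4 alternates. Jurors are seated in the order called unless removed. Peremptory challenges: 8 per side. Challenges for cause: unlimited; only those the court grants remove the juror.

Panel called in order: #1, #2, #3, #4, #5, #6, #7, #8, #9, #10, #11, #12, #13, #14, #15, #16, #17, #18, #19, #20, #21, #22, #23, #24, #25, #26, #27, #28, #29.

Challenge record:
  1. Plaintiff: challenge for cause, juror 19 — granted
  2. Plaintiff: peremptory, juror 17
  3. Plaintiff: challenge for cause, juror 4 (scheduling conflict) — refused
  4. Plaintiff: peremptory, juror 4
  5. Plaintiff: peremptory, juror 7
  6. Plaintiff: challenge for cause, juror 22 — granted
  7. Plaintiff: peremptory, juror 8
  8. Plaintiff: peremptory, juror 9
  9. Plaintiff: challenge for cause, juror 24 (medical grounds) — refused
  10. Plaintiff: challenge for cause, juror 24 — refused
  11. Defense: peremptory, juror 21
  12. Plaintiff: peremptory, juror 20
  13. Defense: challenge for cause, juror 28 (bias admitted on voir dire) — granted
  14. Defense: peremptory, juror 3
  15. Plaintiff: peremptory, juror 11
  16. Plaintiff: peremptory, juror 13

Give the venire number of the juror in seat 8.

Removed: #3, #4, #7, #8, #9, #11, #13, #17, #19, #20, #21, #22, #28. (#24 stays — for-cause denied.)
Seating in order: seats 1–8 → #1, #2, #5, #6, #10, #12, #14, #15; alternates → #16, #18, #23, #24.
So seat 8 is #15.

15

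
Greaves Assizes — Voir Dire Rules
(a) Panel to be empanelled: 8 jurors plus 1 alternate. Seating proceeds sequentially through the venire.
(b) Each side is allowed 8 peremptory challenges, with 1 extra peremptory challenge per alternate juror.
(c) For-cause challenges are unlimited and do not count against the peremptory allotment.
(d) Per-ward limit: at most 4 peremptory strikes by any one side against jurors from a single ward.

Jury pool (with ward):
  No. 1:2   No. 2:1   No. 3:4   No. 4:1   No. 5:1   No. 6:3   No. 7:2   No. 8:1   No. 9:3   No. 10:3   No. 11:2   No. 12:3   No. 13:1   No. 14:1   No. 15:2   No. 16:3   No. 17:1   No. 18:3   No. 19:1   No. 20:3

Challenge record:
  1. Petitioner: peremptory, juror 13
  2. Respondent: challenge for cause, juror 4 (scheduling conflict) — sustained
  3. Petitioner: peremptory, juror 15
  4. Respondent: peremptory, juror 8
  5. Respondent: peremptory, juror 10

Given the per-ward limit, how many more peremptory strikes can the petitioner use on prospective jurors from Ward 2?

3

Petitioner peremptories so far: #13, #15 — 2 of 9 used, 7 left overall.
Against Ward 2: #15 — 1 used; per-ward cap 4 leaves 3.
Binding limit: min(7, 3) = 3.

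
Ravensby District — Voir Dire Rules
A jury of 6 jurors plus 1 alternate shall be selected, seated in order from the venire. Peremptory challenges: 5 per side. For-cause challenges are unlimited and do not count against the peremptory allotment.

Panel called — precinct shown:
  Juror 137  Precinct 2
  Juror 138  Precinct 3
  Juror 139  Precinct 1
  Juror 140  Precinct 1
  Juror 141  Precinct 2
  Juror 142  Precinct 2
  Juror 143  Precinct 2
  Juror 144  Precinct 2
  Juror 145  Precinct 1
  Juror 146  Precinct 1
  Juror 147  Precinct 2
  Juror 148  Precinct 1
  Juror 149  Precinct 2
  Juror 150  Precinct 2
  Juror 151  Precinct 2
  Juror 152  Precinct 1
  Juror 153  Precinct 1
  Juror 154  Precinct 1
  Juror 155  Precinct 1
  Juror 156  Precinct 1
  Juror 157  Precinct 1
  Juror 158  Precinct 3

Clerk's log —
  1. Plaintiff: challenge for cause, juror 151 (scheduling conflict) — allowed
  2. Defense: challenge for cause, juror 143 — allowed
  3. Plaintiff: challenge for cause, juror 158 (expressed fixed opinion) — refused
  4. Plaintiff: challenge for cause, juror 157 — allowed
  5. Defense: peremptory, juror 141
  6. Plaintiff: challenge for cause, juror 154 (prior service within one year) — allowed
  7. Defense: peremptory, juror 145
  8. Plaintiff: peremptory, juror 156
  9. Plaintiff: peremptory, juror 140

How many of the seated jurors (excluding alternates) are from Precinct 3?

Removed: #140, #141, #143, #145, #151, #154, #156, #157.
Seated jurors 1–6: #137, #138, #139, #142, #144, #146 (alternates #147 not counted).
Of those, in Precinct 3: #138 → 1.

1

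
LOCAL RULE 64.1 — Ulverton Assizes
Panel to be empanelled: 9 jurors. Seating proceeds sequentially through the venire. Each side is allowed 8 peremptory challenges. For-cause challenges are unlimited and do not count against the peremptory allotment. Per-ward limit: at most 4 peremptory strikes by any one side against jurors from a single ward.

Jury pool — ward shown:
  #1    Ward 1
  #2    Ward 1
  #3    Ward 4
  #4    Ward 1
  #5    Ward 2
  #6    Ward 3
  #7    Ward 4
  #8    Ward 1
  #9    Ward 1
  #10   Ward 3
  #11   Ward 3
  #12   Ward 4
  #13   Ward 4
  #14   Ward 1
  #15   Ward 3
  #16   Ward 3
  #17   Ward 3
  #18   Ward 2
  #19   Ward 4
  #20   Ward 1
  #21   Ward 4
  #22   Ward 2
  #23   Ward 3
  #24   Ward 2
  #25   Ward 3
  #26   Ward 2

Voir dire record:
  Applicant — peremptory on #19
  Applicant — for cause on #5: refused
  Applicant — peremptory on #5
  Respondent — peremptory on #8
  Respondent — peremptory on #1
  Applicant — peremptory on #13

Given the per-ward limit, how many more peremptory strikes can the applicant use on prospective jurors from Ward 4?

2

Applicant peremptories so far: #19, #5, #13 — 3 of 8 used, 5 left overall.
Against Ward 4: #19, #13 — 2 used; per-ward cap 4 leaves 2.
Binding limit: min(5, 2) = 2.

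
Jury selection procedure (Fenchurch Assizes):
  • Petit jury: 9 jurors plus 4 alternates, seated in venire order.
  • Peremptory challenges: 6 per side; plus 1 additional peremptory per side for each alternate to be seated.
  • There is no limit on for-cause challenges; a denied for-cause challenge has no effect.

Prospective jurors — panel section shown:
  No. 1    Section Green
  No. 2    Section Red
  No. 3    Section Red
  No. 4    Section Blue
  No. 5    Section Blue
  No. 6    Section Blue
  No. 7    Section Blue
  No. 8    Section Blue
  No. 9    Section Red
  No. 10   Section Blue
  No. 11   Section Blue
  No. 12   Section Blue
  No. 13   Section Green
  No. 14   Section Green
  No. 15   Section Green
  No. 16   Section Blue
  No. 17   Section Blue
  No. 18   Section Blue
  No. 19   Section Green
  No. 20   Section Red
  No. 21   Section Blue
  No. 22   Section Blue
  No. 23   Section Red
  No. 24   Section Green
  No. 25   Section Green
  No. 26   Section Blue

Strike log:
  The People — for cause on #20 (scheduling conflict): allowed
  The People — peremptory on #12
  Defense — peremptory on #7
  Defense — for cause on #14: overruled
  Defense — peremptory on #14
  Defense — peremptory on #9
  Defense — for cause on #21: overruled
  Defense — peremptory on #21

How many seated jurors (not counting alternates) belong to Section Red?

2

Removed: #7, #9, #12, #14, #20, #21.
Seated jurors 1–9: #1, #2, #3, #4, #5, #6, #8, #10, #11 (alternates #13, #15, #16, #17 not counted).
Of those, in Section Red: #2, #3 → 2.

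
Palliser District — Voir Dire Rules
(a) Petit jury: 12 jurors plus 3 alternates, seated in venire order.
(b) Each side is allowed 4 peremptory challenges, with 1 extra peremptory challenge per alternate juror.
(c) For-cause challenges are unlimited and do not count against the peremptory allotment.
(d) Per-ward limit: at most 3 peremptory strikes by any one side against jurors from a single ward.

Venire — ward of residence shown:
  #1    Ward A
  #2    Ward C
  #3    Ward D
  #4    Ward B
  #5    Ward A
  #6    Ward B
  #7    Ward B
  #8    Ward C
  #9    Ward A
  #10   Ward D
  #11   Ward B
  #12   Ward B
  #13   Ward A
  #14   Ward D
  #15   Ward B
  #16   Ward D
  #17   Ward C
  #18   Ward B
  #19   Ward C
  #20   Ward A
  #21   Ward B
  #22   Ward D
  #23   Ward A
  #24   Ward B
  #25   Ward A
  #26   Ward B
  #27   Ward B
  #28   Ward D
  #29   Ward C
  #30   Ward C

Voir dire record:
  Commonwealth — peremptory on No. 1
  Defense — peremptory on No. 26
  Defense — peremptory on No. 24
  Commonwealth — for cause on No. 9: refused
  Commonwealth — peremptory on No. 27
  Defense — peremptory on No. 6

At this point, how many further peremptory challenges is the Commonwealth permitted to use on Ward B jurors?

2

Commonwealth peremptories so far: #1, #27 — 2 of 7 used, 5 left overall.
Against Ward B: #27 — 1 used; per-ward cap 3 leaves 2.
Binding limit: min(5, 2) = 2.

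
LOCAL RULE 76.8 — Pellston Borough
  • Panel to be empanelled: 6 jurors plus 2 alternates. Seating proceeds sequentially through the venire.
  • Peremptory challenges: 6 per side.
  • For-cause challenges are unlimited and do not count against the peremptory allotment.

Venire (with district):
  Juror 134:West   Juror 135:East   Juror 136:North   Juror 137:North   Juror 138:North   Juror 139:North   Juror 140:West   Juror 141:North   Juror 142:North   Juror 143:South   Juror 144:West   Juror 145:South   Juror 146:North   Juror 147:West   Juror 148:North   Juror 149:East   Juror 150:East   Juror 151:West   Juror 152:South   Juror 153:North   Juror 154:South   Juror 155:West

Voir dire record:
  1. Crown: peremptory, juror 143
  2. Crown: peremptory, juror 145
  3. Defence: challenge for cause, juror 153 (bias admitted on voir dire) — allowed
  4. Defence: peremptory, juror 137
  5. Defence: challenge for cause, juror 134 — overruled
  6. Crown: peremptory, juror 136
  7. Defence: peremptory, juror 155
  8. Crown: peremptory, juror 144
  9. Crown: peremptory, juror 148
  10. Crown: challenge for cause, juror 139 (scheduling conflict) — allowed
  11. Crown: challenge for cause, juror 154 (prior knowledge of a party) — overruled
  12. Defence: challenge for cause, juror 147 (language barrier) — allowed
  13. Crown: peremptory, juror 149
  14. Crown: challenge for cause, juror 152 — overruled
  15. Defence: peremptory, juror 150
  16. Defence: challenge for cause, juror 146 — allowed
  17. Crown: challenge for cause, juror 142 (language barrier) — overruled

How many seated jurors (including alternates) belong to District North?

Removed: #136, #137, #139, #143, #144, #145, #146, #147, #148, #149, #150, #153, #155.
Seated (8 incl. alternates): #134, #135, #138, #140, #141, #142, #151, #152.
Of those, in District North: #138, #141, #142 → 3.

3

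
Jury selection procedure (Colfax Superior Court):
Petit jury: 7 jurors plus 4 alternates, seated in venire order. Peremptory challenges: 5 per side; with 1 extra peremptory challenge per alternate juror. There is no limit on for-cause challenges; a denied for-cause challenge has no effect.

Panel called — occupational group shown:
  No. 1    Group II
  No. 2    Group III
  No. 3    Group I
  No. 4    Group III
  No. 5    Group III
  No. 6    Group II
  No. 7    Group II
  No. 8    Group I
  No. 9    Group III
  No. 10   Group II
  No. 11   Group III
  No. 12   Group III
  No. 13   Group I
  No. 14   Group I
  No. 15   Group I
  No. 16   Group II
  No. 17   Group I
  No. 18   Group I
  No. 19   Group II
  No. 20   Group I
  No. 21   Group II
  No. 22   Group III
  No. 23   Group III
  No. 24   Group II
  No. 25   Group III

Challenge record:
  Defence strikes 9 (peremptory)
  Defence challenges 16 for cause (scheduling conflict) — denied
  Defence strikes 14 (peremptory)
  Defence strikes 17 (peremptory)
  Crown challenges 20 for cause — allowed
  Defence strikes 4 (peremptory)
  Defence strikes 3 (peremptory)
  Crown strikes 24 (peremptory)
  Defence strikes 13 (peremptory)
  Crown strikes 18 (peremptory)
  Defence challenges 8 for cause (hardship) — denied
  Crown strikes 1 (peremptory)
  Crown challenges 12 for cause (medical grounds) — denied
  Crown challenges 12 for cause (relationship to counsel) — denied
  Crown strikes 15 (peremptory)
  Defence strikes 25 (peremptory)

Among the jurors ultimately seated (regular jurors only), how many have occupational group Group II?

Removed: #1, #3, #4, #9, #13, #14, #15, #17, #18, #20, #24, #25.
Seated jurors 1–7: #2, #5, #6, #7, #8, #10, #11 (alternates #12, #16, #19, #21 not counted).
Of those, in Group II: #6, #7, #10 → 3.

3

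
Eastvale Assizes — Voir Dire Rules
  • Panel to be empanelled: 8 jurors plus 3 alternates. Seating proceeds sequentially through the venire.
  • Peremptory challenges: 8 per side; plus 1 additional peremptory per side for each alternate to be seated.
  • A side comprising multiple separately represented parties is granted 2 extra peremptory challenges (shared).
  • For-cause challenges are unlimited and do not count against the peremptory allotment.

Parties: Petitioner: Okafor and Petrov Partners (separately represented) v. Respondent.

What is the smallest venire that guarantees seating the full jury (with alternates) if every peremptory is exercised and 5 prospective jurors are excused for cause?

40

Seats to fill: 8 + 3 alternates = 11.
Peremptories — Petitioner: 8 + 1×3 + 2 = 13; Respondent: 8 + 1×3 = 11; total 24.
For-cause removals: 5.
Minimum venire: 11 + 24 + 5 = 40.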